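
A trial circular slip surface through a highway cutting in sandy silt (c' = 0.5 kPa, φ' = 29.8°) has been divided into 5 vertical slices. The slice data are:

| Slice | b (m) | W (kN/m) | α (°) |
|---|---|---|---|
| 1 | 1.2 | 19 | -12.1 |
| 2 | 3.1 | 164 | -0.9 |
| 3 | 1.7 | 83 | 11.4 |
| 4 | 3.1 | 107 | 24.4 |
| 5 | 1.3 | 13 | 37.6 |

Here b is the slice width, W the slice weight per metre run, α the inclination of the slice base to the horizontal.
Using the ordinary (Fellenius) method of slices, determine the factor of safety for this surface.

FS = 3.52

Ordinary method of slices: FS = Σ[c'·Δl_i + (W_i cosα_i)·tanφ'] / Σ W_i sinα_i, with Δl_i = b_i / cosα_i.
Slice 1: Δl = 1.2/cos(-12.1°) = 1.227 m; N'_1 = 19·cos(-12.1°) = 18.6; c'Δl = 0.61; W sinα = -4.0
Slice 2: Δl = 3.1/cos(-0.9°) = 3.100 m; N'_2 = 164·cos(-0.9°) = 164.0; c'Δl = 1.55; W sinα = -2.6
Slice 3: Δl = 1.7/cos11.4° = 1.734 m; N'_3 = 83·cos11.4° = 81.4; c'Δl = 0.87; W sinα = 16.4
Slice 4: Δl = 3.1/cos24.4° = 3.404 m; N'_4 = 107·cos24.4° = 97.4; c'Δl = 1.70; W sinα = 44.2
Slice 5: Δl = 1.3/cos37.6° = 1.641 m; N'_5 = 13·cos37.6° = 10.3; c'Δl = 0.82; W sinα = 7.9
Σc'Δl = 5.6 kN/m; ΣN' = 371.7 kN/m; ΣW sinα = 62.0 kN/m
Resisting = 5.6 + 371.7·tan29.8° = 5.6 + 212.9 = 218.4 kN/m
FS = 218.4 / 62.0 = 3.524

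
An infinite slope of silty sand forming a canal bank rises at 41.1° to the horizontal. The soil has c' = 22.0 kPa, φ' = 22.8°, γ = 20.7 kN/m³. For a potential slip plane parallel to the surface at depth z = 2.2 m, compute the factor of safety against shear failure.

FS = 1.46

For an infinite slope with a slip plane parallel to the surface (no pore pressure): FS = [c' + γz cos²β tanφ'] / [γz sinβ cosβ].
γz = 20.7·2.2 = 45.54 kN/m²
Numerator = 22.0 + 45.54·cos²41.1°·tan22.8° = 22.0 + 45.54·0.5679·0.4204 = 32.871 kPa
Denominator = 45.54·sin41.1°·cos41.1° = 45.54·0.6574·0.7536 = 22.559 kPa
FS = 32.871 / 22.559 = 1.457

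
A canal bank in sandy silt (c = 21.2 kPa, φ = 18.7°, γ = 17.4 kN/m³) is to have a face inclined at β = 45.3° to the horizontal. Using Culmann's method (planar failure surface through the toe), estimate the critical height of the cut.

H_c = 31.00 m

Culmann's analysis gives the critical failure plane at α_cr = (β + φ)/2 = (45.3 + 18.7)/2 = 32.0°, and the critical height
H_c = (4c/γ) · sinβ cosφ / [1 − cos(β − φ)]
    = (4·21.2/17.4) · sin45.3°·cos18.7° / [1 − cos(26.6°)]
    = 4.874 · 0.7108·0.9472 / [1 − 0.8942]
    = 4.874 · 0.6733 / 0.1058
    = 31.00 m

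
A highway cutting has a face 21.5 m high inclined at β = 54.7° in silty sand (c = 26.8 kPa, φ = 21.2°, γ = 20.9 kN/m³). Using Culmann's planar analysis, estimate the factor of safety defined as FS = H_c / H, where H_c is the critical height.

FS = 1.09

H_c = (4c/γ) · sinβ cosφ / [1 − cos(β − φ)]
    = (4·26.8/20.9) · sin54.7°·cos21.2° / [1 − cos33.5°]
    = 5.129 · 0.7609 / 0.1661 = 23.49 m
FS = H_c / H = 23.49 / 21.5 = 1.093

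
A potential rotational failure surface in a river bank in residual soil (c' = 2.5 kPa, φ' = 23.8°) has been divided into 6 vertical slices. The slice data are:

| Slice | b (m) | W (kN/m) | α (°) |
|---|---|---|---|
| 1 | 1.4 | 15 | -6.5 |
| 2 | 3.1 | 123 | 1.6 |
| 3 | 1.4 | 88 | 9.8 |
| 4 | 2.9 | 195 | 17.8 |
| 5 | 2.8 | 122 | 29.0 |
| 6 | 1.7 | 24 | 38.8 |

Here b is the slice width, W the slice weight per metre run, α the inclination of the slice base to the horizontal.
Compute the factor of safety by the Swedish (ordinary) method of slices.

FS = 1.81

Ordinary method of slices: FS = Σ[c'·Δl_i + (W_i cosα_i)·tanφ'] / Σ W_i sinα_i, with Δl_i = b_i / cosα_i.
Slice 1: Δl = 1.4/cos(-6.5°) = 1.409 m; N'_1 = 15·cos(-6.5°) = 14.9; c'Δl = 3.52; W sinα = -1.7
Slice 2: Δl = 3.1/cos1.6° = 3.101 m; N'_2 = 123·cos1.6° = 123.0; c'Δl = 7.75; W sinα = 3.4
Slice 3: Δl = 1.4/cos9.8° = 1.421 m; N'_3 = 88·cos9.8° = 86.7; c'Δl = 3.55; W sinα = 15.0
Slice 4: Δl = 2.9/cos17.8° = 3.046 m; N'_4 = 195·cos17.8° = 185.7; c'Δl = 7.61; W sinα = 59.6
Slice 5: Δl = 2.8/cos29.0° = 3.201 m; N'_5 = 122·cos29.0° = 106.7; c'Δl = 8.00; W sinα = 59.1
Slice 6: Δl = 1.7/cos38.8° = 2.181 m; N'_6 = 24·cos38.8° = 18.7; c'Δl = 5.45; W sinα = 15.0
Σc'Δl = 35.9 kN/m; ΣN' = 535.6 kN/m; ΣW sinα = 150.5 kN/m
Resisting = 35.9 + 535.6·tan23.8° = 35.9 + 236.2 = 272.1 kN/m
FS = 272.1 / 150.5 = 1.808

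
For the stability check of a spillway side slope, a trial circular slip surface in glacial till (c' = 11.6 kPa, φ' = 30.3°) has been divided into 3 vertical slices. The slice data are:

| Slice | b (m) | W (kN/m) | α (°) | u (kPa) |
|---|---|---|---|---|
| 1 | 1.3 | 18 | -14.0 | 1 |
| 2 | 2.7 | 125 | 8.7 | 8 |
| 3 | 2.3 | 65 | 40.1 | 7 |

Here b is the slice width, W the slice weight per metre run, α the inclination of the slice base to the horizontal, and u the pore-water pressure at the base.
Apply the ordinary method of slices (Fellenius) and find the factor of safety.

FS = 2.97

Ordinary method of slices: FS = Σ[c'·Δl_i + (W_i cosα_i − u_i·Δl_i)·tanφ'] / Σ W_i sinα_i, with Δl_i = b_i / cosα_i.
Slice 1: Δl = 1.3/cos(-14.0°) = 1.340 m; N'_1 = 18·cos(-14.0°) − 1·1.340 = 16.1; c'Δl = 15.54; W sinα = -4.4
Slice 2: Δl = 2.7/cos8.7° = 2.731 m; N'_2 = 125·cos8.7° − 8·2.731 = 101.7; c'Δl = 31.68; W sinα = 18.9
Slice 3: Δl = 2.3/cos40.1° = 3.007 m; N'_3 = 65·cos40.1° − 7·3.007 = 28.7; c'Δl = 34.88; W sinα = 41.9
Σc'Δl = 82.1 kN/m; ΣN' = 146.5 kN/m; ΣW sinα = 56.4 kN/m
Resisting = 82.1 + 146.5·tan30.3° = 82.1 + 85.6 = 167.7 kN/m
FS = 167.7 / 56.4 = 2.973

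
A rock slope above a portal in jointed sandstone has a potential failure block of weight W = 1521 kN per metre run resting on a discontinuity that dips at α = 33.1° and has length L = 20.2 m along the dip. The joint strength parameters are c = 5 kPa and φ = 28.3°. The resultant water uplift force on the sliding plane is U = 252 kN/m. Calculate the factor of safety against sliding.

FS = 0.78

Resolving the block weight along and normal to the plane and applying the Mohr–Coulomb strength on the joint:
N' = W cosα − U = 1521·cos33.1° − 252 = 1022.2 kN/m
Driving force T = W sinα = 1521·sin33.1° = 830.6 kN/m
Resisting force R = c·L + N'·tanφ = 5·20.2 + 1022.2·tan28.3° = 101.0 + 550.4 = 651.4 kN/m
FS = R / T = 651.4 / 830.6 = 0.784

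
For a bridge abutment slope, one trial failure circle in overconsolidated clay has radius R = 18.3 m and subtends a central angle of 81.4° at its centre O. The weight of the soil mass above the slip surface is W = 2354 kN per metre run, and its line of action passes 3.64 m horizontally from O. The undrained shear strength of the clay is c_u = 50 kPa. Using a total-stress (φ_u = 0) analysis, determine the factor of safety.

Taking moments about the centre O, the resisting moment is provided by the undrained shear strength acting along the arc:
Arc length L_a = R·θ = 18.3·(81.4°·π/180) = 18.3·1.4207 = 26.00 m
M_R = c_u·L_a·R = 50·26.00·18.3 = 23788.9 kN·m/m
M_D = W·d = 2354·3.64 = 8568.6 kN·m/m
FS = M_R / M_D = 23788.9 / 8568.6 = 2.776

FS = 2.78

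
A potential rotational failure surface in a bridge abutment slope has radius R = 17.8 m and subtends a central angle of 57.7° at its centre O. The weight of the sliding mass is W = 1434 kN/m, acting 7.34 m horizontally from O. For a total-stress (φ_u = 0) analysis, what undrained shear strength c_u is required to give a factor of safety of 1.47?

FS = c_u·L_a·R / (W·d), so c_u = FS·W·d / (L_a·R).
Arc length L_a = R·θ = 17.8·(57.7°·π/180) = 17.8·1.0071 = 17.93 m
c_u = 1.47·1434·7.34 / (17.93·17.8) = 15472.6 / 319.08 = 48.49 kPa

c_u = 48.5 kPa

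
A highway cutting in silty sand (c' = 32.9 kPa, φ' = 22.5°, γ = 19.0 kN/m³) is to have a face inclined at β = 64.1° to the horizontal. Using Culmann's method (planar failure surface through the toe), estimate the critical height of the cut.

H_c = 22.82 m

Culmann's analysis gives the critical failure plane at α_cr = (β + φ')/2 = (64.1 + 22.5)/2 = 43.3°, and the critical height
H_c = (4c'/γ) · sinβ cosφ' / [1 − cos(β − φ')]
    = (4·32.9/19.0) · sin64.1°·cos22.5° / [1 − cos(41.6°)]
    = 6.926 · 0.8996·0.9239 / [1 − 0.7478]
    = 6.926 · 0.8311 / 0.2522
    = 22.82 m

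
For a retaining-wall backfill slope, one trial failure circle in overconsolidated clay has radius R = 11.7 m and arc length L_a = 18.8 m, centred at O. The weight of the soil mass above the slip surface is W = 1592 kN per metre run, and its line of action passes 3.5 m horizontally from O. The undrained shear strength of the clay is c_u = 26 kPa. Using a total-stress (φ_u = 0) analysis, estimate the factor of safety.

Taking moments about the centre O, the resisting moment is provided by the undrained shear strength acting along the arc:
M_R = c_u·L_a·R = 26·18.80·11.7 = 5719.0 kN·m/m
M_D = W·d = 1592·3.5 = 5572.0 kN·m/m
FS = M_R / M_D = 5719.0 / 5572.0 = 1.026

FS = 1.03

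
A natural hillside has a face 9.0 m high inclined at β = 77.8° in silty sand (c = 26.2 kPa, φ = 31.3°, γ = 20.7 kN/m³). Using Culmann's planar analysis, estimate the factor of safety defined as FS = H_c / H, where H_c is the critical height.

FS = 1.51

H_c = (4c/γ) · sinβ cosφ / [1 − cos(β − φ)]
    = (4·26.2/20.7) · sin77.8°·cos31.3° / [1 − cos46.5°]
    = 5.063 · 0.8352 / 0.3116 = 13.57 m
FS = H_c / H = 13.57 / 9.0 = 1.508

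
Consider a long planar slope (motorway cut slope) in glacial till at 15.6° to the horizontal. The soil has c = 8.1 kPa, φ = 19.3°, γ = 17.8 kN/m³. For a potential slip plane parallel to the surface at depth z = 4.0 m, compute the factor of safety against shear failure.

For an infinite slope with a slip plane parallel to the surface (no pore pressure): FS = [c + γz cos²β tanφ] / [γz sinβ cosβ].
γz = 17.8·4.0 = 71.20 kN/m²
Numerator = 8.1 + 71.20·cos²15.6°·tan19.3° = 8.1 + 71.20·0.9277·0.3502 = 31.231 kPa
Denominator = 71.20·sin15.6°·cos15.6° = 71.20·0.2689·0.9632 = 18.442 kPa
FS = 31.231 / 18.442 = 1.693

FS = 1.69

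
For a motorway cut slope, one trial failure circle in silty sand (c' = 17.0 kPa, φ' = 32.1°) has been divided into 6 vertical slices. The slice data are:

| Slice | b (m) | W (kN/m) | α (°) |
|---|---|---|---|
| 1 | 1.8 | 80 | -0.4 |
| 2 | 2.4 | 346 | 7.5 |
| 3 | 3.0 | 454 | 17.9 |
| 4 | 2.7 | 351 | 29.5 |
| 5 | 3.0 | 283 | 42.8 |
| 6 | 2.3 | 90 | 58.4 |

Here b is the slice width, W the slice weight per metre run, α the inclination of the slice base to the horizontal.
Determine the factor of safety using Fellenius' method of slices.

FS = 1.93

Ordinary method of slices: FS = Σ[c'·Δl_i + (W_i cosα_i)·tanφ'] / Σ W_i sinα_i, with Δl_i = b_i / cosα_i.
Slice 1: Δl = 1.8/cos(-0.4°) = 1.800 m; N'_1 = 80·cos(-0.4°) = 80.0; c'Δl = 30.60; W sinα = -0.6
Slice 2: Δl = 2.4/cos7.5° = 2.421 m; N'_2 = 346·cos7.5° = 343.0; c'Δl = 41.15; W sinα = 45.2
Slice 3: Δl = 3.0/cos17.9° = 3.153 m; N'_3 = 454·cos17.9° = 432.0; c'Δl = 53.59; W sinα = 139.5
Slice 4: Δl = 2.7/cos29.5° = 3.102 m; N'_4 = 351·cos29.5° = 305.5; c'Δl = 52.74; W sinα = 172.8
Slice 5: Δl = 3.0/cos42.8° = 4.089 m; N'_5 = 283·cos42.8° = 207.6; c'Δl = 69.51; W sinα = 192.3
Slice 6: Δl = 2.3/cos58.4° = 4.389 m; N'_6 = 90·cos58.4° = 47.2; c'Δl = 74.62; W sinα = 76.7
Σc'Δl = 322.2 kN/m; ΣN' = 1415.4 kN/m; ΣW sinα = 625.9 kN/m
Resisting = 322.2 + 1415.4·tan32.1° = 322.2 + 887.9 = 1210.1 kN/m
FS = 1210.1 / 625.9 = 1.933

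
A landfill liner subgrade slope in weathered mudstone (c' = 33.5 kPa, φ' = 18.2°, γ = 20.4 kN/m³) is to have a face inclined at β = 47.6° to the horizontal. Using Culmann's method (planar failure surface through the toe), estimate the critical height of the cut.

H_c = 35.78 m

Culmann's analysis gives the critical failure plane at α_cr = (β + φ')/2 = (47.6 + 18.2)/2 = 32.9°, and the critical height
H_c = (4c'/γ) · sinβ cosφ' / [1 − cos(β − φ')]
    = (4·33.5/20.4) · sin47.6°·cos18.2° / [1 − cos(29.4°)]
    = 6.569 · 0.7385·0.9500 / [1 − 0.8712]
    = 6.569 · 0.7015 / 0.1288
    = 35.78 m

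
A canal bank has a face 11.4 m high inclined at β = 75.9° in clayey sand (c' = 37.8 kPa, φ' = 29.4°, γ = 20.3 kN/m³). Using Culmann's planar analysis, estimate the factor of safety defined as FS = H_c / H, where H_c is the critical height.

FS = 1.77

H_c = (4c'/γ) · sinβ cosφ' / [1 − cos(β − φ')]
    = (4·37.8/20.3) · sin75.9°·cos29.4° / [1 − cos46.5°]
    = 7.448 · 0.8450 / 0.3116 = 20.19 m
FS = H_c / H = 20.19 / 11.4 = 1.771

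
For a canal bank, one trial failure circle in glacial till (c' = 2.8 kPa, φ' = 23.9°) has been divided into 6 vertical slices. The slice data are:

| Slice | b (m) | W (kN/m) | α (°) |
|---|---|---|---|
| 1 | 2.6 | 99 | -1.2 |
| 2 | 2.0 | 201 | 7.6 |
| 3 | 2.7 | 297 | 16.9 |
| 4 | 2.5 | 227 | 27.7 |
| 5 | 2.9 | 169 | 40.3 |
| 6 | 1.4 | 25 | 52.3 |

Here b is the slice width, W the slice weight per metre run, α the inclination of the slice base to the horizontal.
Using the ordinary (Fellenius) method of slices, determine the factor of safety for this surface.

Ordinary method of slices: FS = Σ[c'·Δl_i + (W_i cosα_i)·tanφ'] / Σ W_i sinα_i, with Δl_i = b_i / cosα_i.
Slice 1: Δl = 2.6/cos(-1.2°) = 2.601 m; N'_1 = 99·cos(-1.2°) = 99.0; c'Δl = 7.28; W sinα = -2.1
Slice 2: Δl = 2.0/cos7.6° = 2.018 m; N'_2 = 201·cos7.6° = 199.2; c'Δl = 5.65; W sinα = 26.6
Slice 3: Δl = 2.7/cos16.9° = 2.822 m; N'_3 = 297·cos16.9° = 284.2; c'Δl = 7.90; W sinα = 86.3
Slice 4: Δl = 2.5/cos27.7° = 2.824 m; N'_4 = 227·cos27.7° = 201.0; c'Δl = 7.91; W sinα = 105.5
Slice 5: Δl = 2.9/cos40.3° = 3.802 m; N'_5 = 169·cos40.3° = 128.9; c'Δl = 10.65; W sinα = 109.3
Slice 6: Δl = 1.4/cos52.3° = 2.289 m; N'_6 = 25·cos52.3° = 15.3; c'Δl = 6.41; W sinα = 19.8
Σc'Δl = 45.8 kN/m; ΣN' = 927.5 kN/m; ΣW sinα = 345.5 kN/m
Resisting = 45.8 + 927.5·tan23.9° = 45.8 + 411.0 = 456.8 kN/m
FS = 456.8 / 345.5 = 1.322

FS = 1.32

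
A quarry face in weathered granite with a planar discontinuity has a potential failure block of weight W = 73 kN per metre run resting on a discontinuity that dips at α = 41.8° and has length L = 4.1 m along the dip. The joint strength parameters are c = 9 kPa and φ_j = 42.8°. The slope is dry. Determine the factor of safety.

Resolving the block weight along and normal to the plane and applying the Mohr–Coulomb strength on the joint:
N' = W cosα = 73·cos41.8° = 54.4 kN/m
Driving force T = W sinα = 73·sin41.8° = 48.7 kN/m
Resisting force R = c·L + N'·tanφ_j = 9·4.1 + 54.4·tan42.8° = 36.9 + 50.4 = 87.3 kN/m
FS = R / T = 87.3 / 48.7 = 1.794

FS = 1.79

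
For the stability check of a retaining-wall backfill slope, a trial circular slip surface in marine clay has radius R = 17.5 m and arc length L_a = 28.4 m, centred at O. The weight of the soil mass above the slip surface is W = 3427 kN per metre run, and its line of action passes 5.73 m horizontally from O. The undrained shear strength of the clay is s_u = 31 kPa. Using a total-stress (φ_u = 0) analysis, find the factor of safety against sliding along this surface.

FS = 0.78

Taking moments about the centre O, the resisting moment is provided by the undrained shear strength acting along the arc:
M_R = s_u·L_a·R = 31·28.40·17.5 = 15407.0 kN·m/m
M_D = W·d = 3427·5.73 = 19636.7 kN·m/m
FS = M_R / M_D = 15407.0 / 19636.7 = 0.785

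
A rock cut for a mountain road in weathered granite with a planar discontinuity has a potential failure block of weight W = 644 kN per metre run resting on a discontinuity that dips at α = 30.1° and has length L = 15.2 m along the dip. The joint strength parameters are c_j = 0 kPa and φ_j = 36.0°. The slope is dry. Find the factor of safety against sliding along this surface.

FS = 1.25

Resolving the block weight along and normal to the plane and applying the Mohr–Coulomb strength on the joint:
N' = W cosα = 644·cos30.1° = 557.2 kN/m
Driving force T = W sinα = 644·sin30.1° = 323.0 kN/m
Resisting force R = c_j·L + N'·tanφ_j = 0·15.2 + 557.2·tan36.0° = 0.0 + 404.8 = 404.8 kN/m
FS = R / T = 404.8 / 323.0 = 1.253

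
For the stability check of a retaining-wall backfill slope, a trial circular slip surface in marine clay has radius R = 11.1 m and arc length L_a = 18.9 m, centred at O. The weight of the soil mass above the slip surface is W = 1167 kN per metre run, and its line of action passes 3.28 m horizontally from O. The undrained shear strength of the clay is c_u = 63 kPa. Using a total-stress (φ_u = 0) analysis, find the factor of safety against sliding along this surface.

Taking moments about the centre O, the resisting moment is provided by the undrained shear strength acting along the arc:
M_R = c_u·L_a·R = 63·18.90·11.1 = 13216.8 kN·m/m
M_D = W·d = 1167·3.28 = 3827.8 kN·m/m
FS = M_R / M_D = 13216.8 / 3827.8 = 3.453

FS = 3.45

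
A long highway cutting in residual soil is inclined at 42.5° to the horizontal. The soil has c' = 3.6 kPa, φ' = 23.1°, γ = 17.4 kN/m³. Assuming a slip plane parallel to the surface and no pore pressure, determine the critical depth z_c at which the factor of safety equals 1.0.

Setting FS = 1.00 in FS = [c' + γz cos²β tanφ'] / [γz sinβ cosβ] and solving for z:
z = c' / [γ cosβ (FS·sinβ − cosβ·tanφ')]
  = 3.6 / [17.4·cos42.5°·(1.00·sin42.5° − cos42.5°·tan23.1°)]
  = 3.6 / [17.4·0.7373·(1.00·0.6756 − 0.7373·0.4265)]
  = 3.6 / 4.6326 = 0.777 m

z_c = 0.78 m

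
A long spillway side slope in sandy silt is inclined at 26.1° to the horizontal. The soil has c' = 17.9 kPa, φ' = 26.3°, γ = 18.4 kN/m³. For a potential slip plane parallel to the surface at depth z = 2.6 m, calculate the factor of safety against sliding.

For an infinite slope with a slip plane parallel to the surface (no pore pressure): FS = [c' + γz cos²β tanφ'] / [γz sinβ cosβ].
γz = 18.4·2.6 = 47.84 kN/m²
Numerator = 17.9 + 47.84·cos²26.1°·tan26.3° = 17.9 + 47.84·0.8065·0.4942 = 36.968 kPa
Denominator = 47.84·sin26.1°·cos26.1° = 47.84·0.4399·0.8980 = 18.901 kPa
FS = 36.968 / 18.901 = 1.956

FS = 1.96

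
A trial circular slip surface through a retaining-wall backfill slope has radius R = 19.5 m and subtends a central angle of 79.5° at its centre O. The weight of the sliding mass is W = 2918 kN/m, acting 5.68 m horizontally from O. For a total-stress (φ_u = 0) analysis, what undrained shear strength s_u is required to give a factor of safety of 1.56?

FS = s_u·L_a·R / (W·d), so s_u = FS·W·d / (L_a·R).
Arc length L_a = R·θ = 19.5·(79.5°·π/180) = 19.5·1.3875 = 27.06 m
s_u = 1.56·2918·5.68 / (27.06·19.5) = 25855.8 / 527.61 = 49.01 kPa

s_u = 49.0 kPa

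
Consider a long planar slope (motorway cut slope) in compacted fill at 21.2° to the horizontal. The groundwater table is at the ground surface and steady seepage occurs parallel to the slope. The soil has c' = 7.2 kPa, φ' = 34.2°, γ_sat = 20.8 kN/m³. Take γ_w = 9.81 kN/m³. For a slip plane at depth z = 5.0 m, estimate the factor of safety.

FS = 1.13

With seepage parallel to the slope and the water table at the surface, the effective normal stress on the slip plane uses the buoyant unit weight γ' = γ_sat − γ_w while the driving shear stress uses γ_sat:
FS = [c' + γ' z cos²β tanφ'] / [γ_sat z sinβ cosβ]
γ' = 20.8 − 9.81 = 10.99 kN/m³
Numerator = 7.2 + 10.99·5.0·cos²21.2°·tan34.2° = 7.2 + 10.99·5.0·0.8692·0.6796 = 39.660 kPa
Denominator = 20.8·5.0·sin21.2°·cos21.2° = 20.8·5.0·0.3616·0.9323 = 35.064 kPa
FS = 39.660 / 35.064 = 1.131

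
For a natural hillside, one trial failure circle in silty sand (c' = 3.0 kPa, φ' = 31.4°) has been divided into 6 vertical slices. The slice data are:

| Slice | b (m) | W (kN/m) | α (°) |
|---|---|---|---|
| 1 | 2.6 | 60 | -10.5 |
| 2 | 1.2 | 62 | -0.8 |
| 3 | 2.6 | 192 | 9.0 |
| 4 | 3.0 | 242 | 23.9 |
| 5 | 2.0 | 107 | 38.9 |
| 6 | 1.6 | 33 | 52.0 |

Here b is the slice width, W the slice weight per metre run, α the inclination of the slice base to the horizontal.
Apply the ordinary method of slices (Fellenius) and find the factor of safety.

Ordinary method of slices: FS = Σ[c'·Δl_i + (W_i cosα_i)·tanφ'] / Σ W_i sinα_i, with Δl_i = b_i / cosα_i.
Slice 1: Δl = 2.6/cos(-10.5°) = 2.644 m; N'_1 = 60·cos(-10.5°) = 59.0; c'Δl = 7.93; W sinα = -10.9
Slice 2: Δl = 1.2/cos(-0.8°) = 1.200 m; N'_2 = 62·cos(-0.8°) = 62.0; c'Δl = 3.60; W sinα = -0.9
Slice 3: Δl = 2.6/cos9.0° = 2.632 m; N'_3 = 192·cos9.0° = 189.6; c'Δl = 7.90; W sinα = 30.0
Slice 4: Δl = 3.0/cos23.9° = 3.281 m; N'_4 = 242·cos23.9° = 221.2; c'Δl = 9.84; W sinα = 98.0
Slice 5: Δl = 2.0/cos38.9° = 2.570 m; N'_5 = 107·cos38.9° = 83.3; c'Δl = 7.71; W sinα = 67.2
Slice 6: Δl = 1.6/cos52.0° = 2.599 m; N'_6 = 33·cos52.0° = 20.3; c'Δl = 7.80; W sinα = 26.0
Σc'Δl = 44.8 kN/m; ΣN' = 635.5 kN/m; ΣW sinα = 209.5 kN/m
Resisting = 44.8 + 635.5·tan31.4° = 44.8 + 387.9 = 432.7 kN/m
FS = 432.7 / 209.5 = 2.065

FS = 2.07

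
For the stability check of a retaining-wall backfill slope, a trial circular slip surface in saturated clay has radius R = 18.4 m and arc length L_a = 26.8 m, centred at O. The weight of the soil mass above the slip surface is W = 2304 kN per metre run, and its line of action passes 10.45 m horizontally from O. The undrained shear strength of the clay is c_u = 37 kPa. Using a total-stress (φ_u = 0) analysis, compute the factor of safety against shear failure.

FS = 0.76

Taking moments about the centre O, the resisting moment is provided by the undrained shear strength acting along the arc:
M_R = c_u·L_a·R = 37·26.80·18.4 = 18245.4 kN·m/m
M_D = W·d = 2304·10.45 = 24076.8 kN·m/m
FS = M_R / M_D = 18245.4 / 24076.8 = 0.758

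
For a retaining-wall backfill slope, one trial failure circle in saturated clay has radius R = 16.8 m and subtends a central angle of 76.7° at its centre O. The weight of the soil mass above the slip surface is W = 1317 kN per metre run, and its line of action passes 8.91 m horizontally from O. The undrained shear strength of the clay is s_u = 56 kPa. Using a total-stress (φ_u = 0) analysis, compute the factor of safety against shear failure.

FS = 1.80

Taking moments about the centre O, the resisting moment is provided by the undrained shear strength acting along the arc:
Arc length L_a = R·θ = 16.8·(76.7°·π/180) = 16.8·1.3387 = 22.49 m
M_R = s_u·L_a·R = 56·22.49·16.8 = 21158.2 kN·m/m
M_D = W·d = 1317·8.91 = 11734.5 kN·m/m
FS = M_R / M_D = 21158.2 / 11734.5 = 1.803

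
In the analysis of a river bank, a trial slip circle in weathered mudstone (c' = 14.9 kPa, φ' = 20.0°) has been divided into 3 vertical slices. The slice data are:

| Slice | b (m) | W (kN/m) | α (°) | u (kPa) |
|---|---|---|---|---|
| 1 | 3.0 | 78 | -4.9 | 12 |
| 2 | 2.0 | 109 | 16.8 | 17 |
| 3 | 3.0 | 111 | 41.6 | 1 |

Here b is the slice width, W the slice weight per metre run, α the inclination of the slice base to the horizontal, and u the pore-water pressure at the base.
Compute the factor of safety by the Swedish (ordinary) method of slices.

Ordinary method of slices: FS = Σ[c'·Δl_i + (W_i cosα_i − u_i·Δl_i)·tanφ'] / Σ W_i sinα_i, with Δl_i = b_i / cosα_i.
Slice 1: Δl = 3.0/cos(-4.9°) = 3.011 m; N'_1 = 78·cos(-4.9°) − 12·3.011 = 41.6; c'Δl = 44.86; W sinα = -6.7
Slice 2: Δl = 2.0/cos16.8° = 2.089 m; N'_2 = 109·cos16.8° − 17·2.089 = 68.8; c'Δl = 31.13; W sinα = 31.5
Slice 3: Δl = 3.0/cos41.6° = 4.012 m; N'_3 = 111·cos41.6° − 1·4.012 = 79.0; c'Δl = 59.78; W sinα = 73.7
Σc'Δl = 135.8 kN/m; ΣN' = 189.4 kN/m; ΣW sinα = 98.5 kN/m
Resisting = 135.8 + 189.4·tan20.0° = 135.8 + 68.9 = 204.7 kN/m
FS = 204.7 / 98.5 = 2.077

FS = 2.08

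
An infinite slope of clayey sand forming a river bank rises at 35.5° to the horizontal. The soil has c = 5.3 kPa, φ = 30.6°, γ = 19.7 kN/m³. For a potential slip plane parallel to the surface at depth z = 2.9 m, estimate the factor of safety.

FS = 1.03

For an infinite slope with a slip plane parallel to the surface (no pore pressure): FS = [c + γz cos²β tanφ] / [γz sinβ cosβ].
γz = 19.7·2.9 = 57.13 kN/m²
Numerator = 5.3 + 57.13·cos²35.5°·tan30.6° = 5.3 + 57.13·0.6628·0.5914 = 27.693 kPa
Denominator = 57.13·sin35.5°·cos35.5° = 57.13·0.5807·0.8141 = 27.009 kPa
FS = 27.693 / 27.009 = 1.025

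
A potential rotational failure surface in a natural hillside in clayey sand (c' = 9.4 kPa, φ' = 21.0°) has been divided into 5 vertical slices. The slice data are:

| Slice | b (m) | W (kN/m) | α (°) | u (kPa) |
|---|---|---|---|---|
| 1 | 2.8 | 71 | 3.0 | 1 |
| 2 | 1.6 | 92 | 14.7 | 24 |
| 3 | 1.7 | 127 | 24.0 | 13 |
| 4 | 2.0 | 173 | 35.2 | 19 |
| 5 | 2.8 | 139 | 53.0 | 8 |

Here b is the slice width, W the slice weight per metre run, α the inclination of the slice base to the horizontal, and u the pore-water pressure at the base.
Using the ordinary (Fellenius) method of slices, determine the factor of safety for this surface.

Ordinary method of slices: FS = Σ[c'·Δl_i + (W_i cosα_i − u_i·Δl_i)·tanφ'] / Σ W_i sinα_i, with Δl_i = b_i / cosα_i.
Slice 1: Δl = 2.8/cos3.0° = 2.804 m; N'_1 = 71·cos3.0° − 1·2.804 = 68.1; c'Δl = 26.36; W sinα = 3.7
Slice 2: Δl = 1.6/cos14.7° = 1.654 m; N'_2 = 92·cos14.7° − 24·1.654 = 49.3; c'Δl = 15.55; W sinα = 23.3
Slice 3: Δl = 1.7/cos24.0° = 1.861 m; N'_3 = 127·cos24.0° − 13·1.861 = 91.8; c'Δl = 17.49; W sinα = 51.7
Slice 4: Δl = 2.0/cos35.2° = 2.448 m; N'_4 = 173·cos35.2° − 19·2.448 = 94.9; c'Δl = 23.01; W sinα = 99.7
Slice 5: Δl = 2.8/cos53.0° = 4.653 m; N'_5 = 139·cos53.0° − 8·4.653 = 46.4; c'Δl = 43.73; W sinα = 111.0
Σc'Δl = 126.1 kN/m; ΣN' = 350.5 kN/m; ΣW sinα = 289.5 kN/m
Resisting = 126.1 + 350.5·tan21.0° = 126.1 + 134.5 = 260.7 kN/m
FS = 260.7 / 289.5 = 0.901

FS = 0.90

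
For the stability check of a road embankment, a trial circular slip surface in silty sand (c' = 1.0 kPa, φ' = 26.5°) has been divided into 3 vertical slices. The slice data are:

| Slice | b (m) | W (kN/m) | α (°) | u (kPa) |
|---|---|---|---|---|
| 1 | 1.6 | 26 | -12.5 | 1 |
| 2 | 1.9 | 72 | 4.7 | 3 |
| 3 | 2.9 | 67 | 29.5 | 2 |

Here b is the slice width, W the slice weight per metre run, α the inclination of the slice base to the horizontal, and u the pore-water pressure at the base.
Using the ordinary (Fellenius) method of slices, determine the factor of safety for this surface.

FS = 2.33

Ordinary method of slices: FS = Σ[c'·Δl_i + (W_i cosα_i − u_i·Δl_i)·tanφ'] / Σ W_i sinα_i, with Δl_i = b_i / cosα_i.
Slice 1: Δl = 1.6/cos(-12.5°) = 1.639 m; N'_1 = 26·cos(-12.5°) − 1·1.639 = 23.7; c'Δl = 1.64; W sinα = -5.6
Slice 2: Δl = 1.9/cos4.7° = 1.906 m; N'_2 = 72·cos4.7° − 3·1.906 = 66.0; c'Δl = 1.91; W sinα = 5.9
Slice 3: Δl = 2.9/cos29.5° = 3.332 m; N'_3 = 67·cos29.5° − 2·3.332 = 51.6; c'Δl = 3.33; W sinα = 33.0
Σc'Δl = 6.9 kN/m; ΣN' = 141.4 kN/m; ΣW sinα = 33.3 kN/m
Resisting = 6.9 + 141.4·tan26.5° = 6.9 + 70.5 = 77.4 kN/m
FS = 77.4 / 33.3 = 2.327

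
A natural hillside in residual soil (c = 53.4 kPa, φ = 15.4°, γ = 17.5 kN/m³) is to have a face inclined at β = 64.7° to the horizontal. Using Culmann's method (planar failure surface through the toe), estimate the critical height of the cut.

Culmann's analysis gives the critical failure plane at α_cr = (β + φ)/2 = (64.7 + 15.4)/2 = 40.1°, and the critical height
H_c = (4c/γ) · sinβ cosφ / [1 − cos(β − φ)]
    = (4·53.4/17.5) · sin64.7°·cos15.4° / [1 − cos(49.3°)]
    = 12.206 · 0.9041·0.9641 / [1 − 0.6521]
    = 12.206 · 0.8716 / 0.3479
    = 30.58 m

H_c = 30.58 m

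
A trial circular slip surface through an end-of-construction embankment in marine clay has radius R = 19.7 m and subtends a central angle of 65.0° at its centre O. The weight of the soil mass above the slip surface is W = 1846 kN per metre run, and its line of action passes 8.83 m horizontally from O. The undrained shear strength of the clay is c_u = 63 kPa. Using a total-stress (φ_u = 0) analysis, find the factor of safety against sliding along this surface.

Taking moments about the centre O, the resisting moment is provided by the undrained shear strength acting along the arc:
Arc length L_a = R·θ = 19.7·(65.0°·π/180) = 19.7·1.1345 = 22.35 m
M_R = c_u·L_a·R = 63·22.35·19.7 = 27737.3 kN·m/m
M_D = W·d = 1846·8.83 = 16300.2 kN·m/m
FS = M_R / M_D = 27737.3 / 16300.2 = 1.702

FS = 1.70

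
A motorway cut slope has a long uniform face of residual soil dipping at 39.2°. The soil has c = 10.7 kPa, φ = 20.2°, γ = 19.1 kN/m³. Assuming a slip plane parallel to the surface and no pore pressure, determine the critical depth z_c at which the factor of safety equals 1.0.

z_c = 2.08 m

Setting FS = 1.00 in FS = [c + γz cos²β tanφ] / [γz sinβ cosβ] and solving for z:
z = c / [γ cosβ (FS·sinβ − cosβ·tanφ)]
  = 10.7 / [19.1·cos39.2°·(1.00·sin39.2° − cos39.2°·tan20.2°)]
  = 10.7 / [19.1·0.7749·(1.00·0.6320 − 0.7749·0.3679)]
  = 10.7 / 5.1347 = 2.084 m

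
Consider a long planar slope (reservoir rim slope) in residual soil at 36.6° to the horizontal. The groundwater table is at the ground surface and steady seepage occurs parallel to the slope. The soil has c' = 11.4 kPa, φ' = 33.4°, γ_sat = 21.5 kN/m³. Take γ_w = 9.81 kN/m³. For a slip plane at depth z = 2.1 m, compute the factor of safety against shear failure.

FS = 1.01

With seepage parallel to the slope and the water table at the surface, the effective normal stress on the slip plane uses the buoyant unit weight γ' = γ_sat − γ_w while the driving shear stress uses γ_sat:
FS = [c' + γ' z cos²β tanφ'] / [γ_sat z sinβ cosβ]
γ' = 21.5 − 9.81 = 11.69 kN/m³
Numerator = 11.4 + 11.69·2.1·cos²36.6°·tan33.4° = 11.4 + 11.69·2.1·0.6445·0.6594 = 21.833 kPa
Denominator = 21.5·2.1·sin36.6°·cos36.6° = 21.5·2.1·0.5962·0.8028 = 21.611 kPa
FS = 21.833 / 21.611 = 1.010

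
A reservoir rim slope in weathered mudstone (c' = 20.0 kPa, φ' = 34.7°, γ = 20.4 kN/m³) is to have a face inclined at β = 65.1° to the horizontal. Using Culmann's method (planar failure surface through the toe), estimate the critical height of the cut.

H_c = 21.27 m

Culmann's analysis gives the critical failure plane at α_cr = (β + φ')/2 = (65.1 + 34.7)/2 = 49.9°, and the critical height
H_c = (4c'/γ) · sinβ cosφ' / [1 − cos(β − φ')]
    = (4·20.0/20.4) · sin65.1°·cos34.7° / [1 − cos(30.4°)]
    = 3.922 · 0.9070·0.8221 / [1 − 0.8625]
    = 3.922 · 0.7457 / 0.1375
    = 21.27 m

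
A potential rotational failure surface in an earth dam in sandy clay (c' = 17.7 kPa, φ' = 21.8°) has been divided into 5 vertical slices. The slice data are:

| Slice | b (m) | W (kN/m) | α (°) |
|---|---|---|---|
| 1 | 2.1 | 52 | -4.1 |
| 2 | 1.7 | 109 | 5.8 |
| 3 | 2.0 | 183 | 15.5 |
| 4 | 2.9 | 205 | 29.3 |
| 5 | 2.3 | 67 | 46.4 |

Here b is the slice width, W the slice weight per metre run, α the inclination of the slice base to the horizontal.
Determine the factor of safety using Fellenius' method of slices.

FS = 2.18

Ordinary method of slices: FS = Σ[c'·Δl_i + (W_i cosα_i)·tanφ'] / Σ W_i sinα_i, with Δl_i = b_i / cosα_i.
Slice 1: Δl = 2.1/cos(-4.1°) = 2.105 m; N'_1 = 52·cos(-4.1°) = 51.9; c'Δl = 37.27; W sinα = -3.7
Slice 2: Δl = 1.7/cos5.8° = 1.709 m; N'_2 = 109·cos5.8° = 108.4; c'Δl = 30.24; W sinα = 11.0
Slice 3: Δl = 2.0/cos15.5° = 2.075 m; N'_3 = 183·cos15.5° = 176.3; c'Δl = 36.74; W sinα = 48.9
Slice 4: Δl = 2.9/cos29.3° = 3.325 m; N'_4 = 205·cos29.3° = 178.8; c'Δl = 58.86; W sinα = 100.3
Slice 5: Δl = 2.3/cos46.4° = 3.335 m; N'_5 = 67·cos46.4° = 46.2; c'Δl = 59.03; W sinα = 48.5
Σc'Δl = 222.1 kN/m; ΣN' = 561.6 kN/m; ΣW sinα = 205.0 kN/m
Resisting = 222.1 + 561.6·tan21.8° = 222.1 + 224.6 = 446.8 kN/m
FS = 446.8 / 205.0 = 2.179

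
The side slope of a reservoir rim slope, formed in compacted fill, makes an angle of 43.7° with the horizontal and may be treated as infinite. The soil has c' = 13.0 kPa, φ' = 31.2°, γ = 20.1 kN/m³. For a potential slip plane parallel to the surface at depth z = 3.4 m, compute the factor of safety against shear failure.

For an infinite slope with a slip plane parallel to the surface (no pore pressure): FS = [c' + γz cos²β tanφ'] / [γz sinβ cosβ].
γz = 20.1·3.4 = 68.34 kN/m²
Numerator = 13.0 + 68.34·cos²43.7°·tan31.2° = 13.0 + 68.34·0.5227·0.6056 = 34.633 kPa
Denominator = 68.34·sin43.7°·cos43.7° = 68.34·0.6909·0.7230 = 34.135 kPa
FS = 34.633 / 34.135 = 1.015

FS = 1.01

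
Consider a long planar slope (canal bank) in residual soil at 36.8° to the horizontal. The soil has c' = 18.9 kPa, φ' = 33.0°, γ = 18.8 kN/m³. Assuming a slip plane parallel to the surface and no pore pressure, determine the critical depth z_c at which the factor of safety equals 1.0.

z_c = 15.89 m

Setting FS = 1.00 in FS = [c' + γz cos²β tanφ'] / [γz sinβ cosβ] and solving for z:
z = c' / [γ cosβ (FS·sinβ − cosβ·tanφ')]
  = 18.9 / [18.8·cos36.8°·(1.00·sin36.8° − cos36.8°·tan33.0°)]
  = 18.9 / [18.8·0.8007·(1.00·0.5990 − 0.8007·0.6494)]
  = 18.9 / 1.1896 = 15.888 m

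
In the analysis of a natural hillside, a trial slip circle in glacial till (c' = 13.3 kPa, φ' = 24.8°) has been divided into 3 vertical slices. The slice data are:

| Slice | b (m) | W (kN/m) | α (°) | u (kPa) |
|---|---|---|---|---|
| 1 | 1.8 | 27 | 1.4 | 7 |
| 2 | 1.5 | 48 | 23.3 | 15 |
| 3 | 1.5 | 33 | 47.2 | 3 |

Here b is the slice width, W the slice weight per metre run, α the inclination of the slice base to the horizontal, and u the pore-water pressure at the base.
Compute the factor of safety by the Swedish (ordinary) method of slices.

Ordinary method of slices: FS = Σ[c'·Δl_i + (W_i cosα_i − u_i·Δl_i)·tanφ'] / Σ W_i sinα_i, with Δl_i = b_i / cosα_i.
Slice 1: Δl = 1.8/cos1.4° = 1.801 m; N'_1 = 27·cos1.4° − 7·1.801 = 14.4; c'Δl = 23.95; W sinα = 0.7
Slice 2: Δl = 1.5/cos23.3° = 1.633 m; N'_2 = 48·cos23.3° − 15·1.633 = 19.6; c'Δl = 21.72; W sinα = 19.0
Slice 3: Δl = 1.5/cos47.2° = 2.208 m; N'_3 = 33·cos47.2° − 3·2.208 = 15.8; c'Δl = 29.36; W sinα = 24.2
Σc'Δl = 75.0 kN/m; ΣN' = 49.8 kN/m; ΣW sinα = 43.9 kN/m
Resisting = 75.0 + 49.8·tan24.8° = 75.0 + 23.0 = 98.0 kN/m
FS = 98.0 / 43.9 = 2.235

FS = 2.24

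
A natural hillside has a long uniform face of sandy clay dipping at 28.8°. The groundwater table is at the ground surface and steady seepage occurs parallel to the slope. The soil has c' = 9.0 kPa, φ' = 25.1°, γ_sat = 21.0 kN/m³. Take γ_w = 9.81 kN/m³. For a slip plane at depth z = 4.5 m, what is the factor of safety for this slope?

With seepage parallel to the slope and the water table at the surface, the effective normal stress on the slip plane uses the buoyant unit weight γ' = γ_sat − γ_w while the driving shear stress uses γ_sat:
FS = [c' + γ' z cos²β tanφ'] / [γ_sat z sinβ cosβ]
γ' = 21.0 − 9.81 = 11.19 kN/m³
Numerator = 9.0 + 11.19·4.5·cos²28.8°·tan25.1° = 9.0 + 11.19·4.5·0.7679·0.4684 = 27.114 kPa
Denominator = 21.0·4.5·sin28.8°·cos28.8° = 21.0·4.5·0.4818·0.8763 = 39.894 kPa
FS = 27.114 / 39.894 = 0.680

FS = 0.68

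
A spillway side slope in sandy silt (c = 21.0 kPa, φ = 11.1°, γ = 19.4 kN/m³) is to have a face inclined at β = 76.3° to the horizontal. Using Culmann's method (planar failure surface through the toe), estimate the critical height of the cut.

Culmann's analysis gives the critical failure plane at α_cr = (β + φ)/2 = (76.3 + 11.1)/2 = 43.7°, and the critical height
H_c = (4c/γ) · sinβ cosφ / [1 − cos(β − φ)]
    = (4·21.0/19.4) · sin76.3°·cos11.1° / [1 − cos(65.2°)]
    = 4.330 · 0.9715·0.9813 / [1 − 0.4195]
    = 4.330 · 0.9534 / 0.5805
    = 7.11 m

H_c = 7.11 m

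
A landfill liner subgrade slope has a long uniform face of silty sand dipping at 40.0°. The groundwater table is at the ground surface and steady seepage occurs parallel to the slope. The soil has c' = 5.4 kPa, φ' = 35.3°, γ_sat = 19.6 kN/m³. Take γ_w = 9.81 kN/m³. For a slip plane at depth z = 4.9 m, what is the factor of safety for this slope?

FS = 0.54

With seepage parallel to the slope and the water table at the surface, the effective normal stress on the slip plane uses the buoyant unit weight γ' = γ_sat − γ_w while the driving shear stress uses γ_sat:
FS = [c' + γ' z cos²β tanφ'] / [γ_sat z sinβ cosβ]
γ' = 19.6 − 9.81 = 9.79 kN/m³
Numerator = 5.4 + 9.79·4.9·cos²40.0°·tan35.3° = 5.4 + 9.79·4.9·0.5868·0.7080 = 25.332 kPa
Denominator = 19.6·4.9·sin40.0°·cos40.0° = 19.6·4.9·0.6428·0.7660 = 47.290 kPa
FS = 25.332 / 47.290 = 0.536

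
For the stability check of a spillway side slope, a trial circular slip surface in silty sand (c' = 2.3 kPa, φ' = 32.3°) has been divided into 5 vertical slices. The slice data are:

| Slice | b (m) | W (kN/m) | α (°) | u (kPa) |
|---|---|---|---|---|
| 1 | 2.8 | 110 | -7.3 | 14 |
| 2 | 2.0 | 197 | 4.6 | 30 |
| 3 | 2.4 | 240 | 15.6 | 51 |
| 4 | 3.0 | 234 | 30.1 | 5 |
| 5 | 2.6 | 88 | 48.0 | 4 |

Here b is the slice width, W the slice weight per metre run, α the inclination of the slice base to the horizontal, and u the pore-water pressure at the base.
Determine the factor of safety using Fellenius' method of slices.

Ordinary method of slices: FS = Σ[c'·Δl_i + (W_i cosα_i − u_i·Δl_i)·tanφ'] / Σ W_i sinα_i, with Δl_i = b_i / cosα_i.
Slice 1: Δl = 2.8/cos(-7.3°) = 2.823 m; N'_1 = 110·cos(-7.3°) − 14·2.823 = 69.6; c'Δl = 6.49; W sinα = -14.0
Slice 2: Δl = 2.0/cos4.6° = 2.006 m; N'_2 = 197·cos4.6° − 30·2.006 = 136.2; c'Δl = 4.61; W sinα = 15.8
Slice 3: Δl = 2.4/cos15.6° = 2.492 m; N'_3 = 240·cos15.6° − 51·2.492 = 104.1; c'Δl = 5.73; W sinα = 64.5
Slice 4: Δl = 3.0/cos30.1° = 3.468 m; N'_4 = 234·cos30.1° − 5·3.468 = 185.1; c'Δl = 7.98; W sinα = 117.4
Slice 5: Δl = 2.6/cos48.0° = 3.886 m; N'_5 = 88·cos48.0° − 4·3.886 = 43.3; c'Δl = 8.94; W sinα = 65.4
Σc'Δl = 33.8 kN/m; ΣN' = 538.3 kN/m; ΣW sinα = 249.1 kN/m
Resisting = 33.8 + 538.3·tan32.3° = 33.8 + 340.3 = 374.0 kN/m
FS = 374.0 / 249.1 = 1.501

FS = 1.50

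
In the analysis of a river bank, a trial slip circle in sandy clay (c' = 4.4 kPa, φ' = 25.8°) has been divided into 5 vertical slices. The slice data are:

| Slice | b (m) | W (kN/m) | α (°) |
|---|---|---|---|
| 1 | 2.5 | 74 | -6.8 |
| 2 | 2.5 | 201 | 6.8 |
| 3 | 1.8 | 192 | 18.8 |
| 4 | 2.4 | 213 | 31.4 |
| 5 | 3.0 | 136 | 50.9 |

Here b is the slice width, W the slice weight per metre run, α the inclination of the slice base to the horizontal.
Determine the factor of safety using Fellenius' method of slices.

FS = 1.41

Ordinary method of slices: FS = Σ[c'·Δl_i + (W_i cosα_i)·tanφ'] / Σ W_i sinα_i, with Δl_i = b_i / cosα_i.
Slice 1: Δl = 2.5/cos(-6.8°) = 2.518 m; N'_1 = 74·cos(-6.8°) = 73.5; c'Δl = 11.08; W sinα = -8.8
Slice 2: Δl = 2.5/cos6.8° = 2.518 m; N'_2 = 201·cos6.8° = 199.6; c'Δl = 11.08; W sinα = 23.8
Slice 3: Δl = 1.8/cos18.8° = 1.901 m; N'_3 = 192·cos18.8° = 181.8; c'Δl = 8.37; W sinα = 61.9
Slice 4: Δl = 2.4/cos31.4° = 2.812 m; N'_4 = 213·cos31.4° = 181.8; c'Δl = 12.37; W sinα = 111.0
Slice 5: Δl = 3.0/cos50.9° = 4.757 m; N'_5 = 136·cos50.9° = 85.8; c'Δl = 20.93; W sinα = 105.5
Σc'Δl = 63.8 kN/m; ΣN' = 722.4 kN/m; ΣW sinα = 293.4 kN/m
Resisting = 63.8 + 722.4·tan25.8° = 63.8 + 349.2 = 413.0 kN/m
FS = 413.0 / 293.4 = 1.408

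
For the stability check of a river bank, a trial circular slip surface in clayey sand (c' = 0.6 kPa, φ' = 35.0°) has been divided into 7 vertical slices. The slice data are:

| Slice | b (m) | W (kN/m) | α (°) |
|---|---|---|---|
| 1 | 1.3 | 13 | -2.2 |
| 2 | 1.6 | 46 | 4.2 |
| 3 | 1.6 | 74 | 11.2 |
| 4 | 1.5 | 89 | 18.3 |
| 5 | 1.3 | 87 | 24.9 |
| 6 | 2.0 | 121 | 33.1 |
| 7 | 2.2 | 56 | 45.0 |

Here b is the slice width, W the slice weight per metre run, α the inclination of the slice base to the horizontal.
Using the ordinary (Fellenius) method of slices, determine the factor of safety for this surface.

Ordinary method of slices: FS = Σ[c'·Δl_i + (W_i cosα_i)·tanφ'] / Σ W_i sinα_i, with Δl_i = b_i / cosα_i.
Slice 1: Δl = 1.3/cos(-2.2°) = 1.301 m; N'_1 = 13·cos(-2.2°) = 13.0; c'Δl = 0.78; W sinα = -0.5
Slice 2: Δl = 1.6/cos4.2° = 1.604 m; N'_2 = 46·cos4.2° = 45.9; c'Δl = 0.96; W sinα = 3.4
Slice 3: Δl = 1.6/cos11.2° = 1.631 m; N'_3 = 74·cos11.2° = 72.6; c'Δl = 0.98; W sinα = 14.4
Slice 4: Δl = 1.5/cos18.3° = 1.580 m; N'_4 = 89·cos18.3° = 84.5; c'Δl = 0.95; W sinα = 27.9
Slice 5: Δl = 1.3/cos24.9° = 1.433 m; N'_5 = 87·cos24.9° = 78.9; c'Δl = 0.86; W sinα = 36.6
Slice 6: Δl = 2.0/cos33.1° = 2.387 m; N'_6 = 121·cos33.1° = 101.4; c'Δl = 1.43; W sinα = 66.1
Slice 7: Δl = 2.2/cos45.0° = 3.111 m; N'_7 = 56·cos45.0° = 39.6; c'Δl = 1.87; W sinα = 39.6
Σc'Δl = 7.8 kN/m; ΣN' = 435.8 kN/m; ΣW sinα = 187.5 kN/m
Resisting = 7.8 + 435.8·tan35.0° = 7.8 + 305.2 = 313.0 kN/m
FS = 313.0 / 187.5 = 1.669

FS = 1.67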